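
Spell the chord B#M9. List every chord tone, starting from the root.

B# D## F## A## C##

Root B#, quality major ninth:
- root: B#
- major 3rd: D##
- perfect 5th: F##
- major 7th: A##
- major 9th: C##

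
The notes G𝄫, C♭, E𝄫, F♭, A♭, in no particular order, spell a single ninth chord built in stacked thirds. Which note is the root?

Arranged so that each adjacent pair is a third by letter name: F♭ – A♭ – C♭ – E𝄫 – G𝄫.
The bottom of that stack, F♭, is the root (this is F♭ dominant seventh flat nine).

F♭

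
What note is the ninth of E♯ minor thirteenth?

F##

Root of E♯ minor thirteenth = E#. The 9th is a major 9th: E# up a major 9th → F##.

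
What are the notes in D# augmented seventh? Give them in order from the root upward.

D# F## A## C#

D# augmented seventh is an augmented seventh built on D#.
root → D#
3rd (major 3rd) → F##
5th (augmented 5th) → A##
7th (minor 7th) → C#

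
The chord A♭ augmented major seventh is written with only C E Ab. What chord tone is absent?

G

A♭ augmented major seventh = Ab, C, E, G. The voicing lacks the 7th (major 7th), G.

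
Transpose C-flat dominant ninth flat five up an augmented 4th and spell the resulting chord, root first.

F  A  C-flat  E-flat  G

An augmented 4th up from C-flat is F, so the new chord is F dominant ninth flat five.
F — root
A — major 3rd
C-flat — diminished 5th
E-flat — minor 7th
G — major 9th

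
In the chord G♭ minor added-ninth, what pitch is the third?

B𝄫

G♭ minor added-ninth is built on G♭; its 3rd is a minor 3rd above the root.
A third above G uses the letter B, and the minor 3rd above G♭ is B𝄫.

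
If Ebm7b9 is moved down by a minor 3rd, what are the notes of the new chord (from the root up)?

C, Eb, G, Bb, Db

Eb down a minor 3rd → C. New chord: C minor seventh flat nine.
Root: C
Minor 3rd (3rd): Eb
Perfect 5th (5th): G
Minor 7th (7th): Bb
Minor 9th (9th): Db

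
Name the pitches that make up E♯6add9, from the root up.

E#, G##, B#, C##, F##

E♯6add9 is a six-nine built on E#.
Root: E#
Major 3rd (3rd): G##
Perfect 5th (5th): B#
Major 6th (6th): C##
Major 9th (9th): F##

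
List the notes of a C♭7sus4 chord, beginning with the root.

Cb, Fb, Gb, Bbb

C♭7sus4: dominant seventh suspended fourth on Cb.
- root: Cb
- perfect 4th: Fb
- perfect 5th: Gb
- minor 7th: Bbb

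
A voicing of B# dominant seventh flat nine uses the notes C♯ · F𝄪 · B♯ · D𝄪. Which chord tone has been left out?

The full B# dominant seventh flat nine chord is B♯, D𝄪, F𝄪, A♯, C♯.
Comparing with the voicing, the minor 7th (7th) — A♯ — is absent.

A♯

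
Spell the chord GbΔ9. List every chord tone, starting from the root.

Root Gb, quality major ninth:
Root: Gb
Major 3rd (3rd): Bb
Perfect 5th (5th): Db
Major 7th (7th): F
Major 9th (9th): Ab

Gb, Bb, Db, F, Ab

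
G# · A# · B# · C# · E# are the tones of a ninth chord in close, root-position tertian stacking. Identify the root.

A#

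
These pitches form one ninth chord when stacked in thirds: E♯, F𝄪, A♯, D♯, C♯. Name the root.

Stacking in thirds gives D♯ – F𝄪 – A♯ – C♯ – E♯, so D♯ is the root — D♯ dominant ninth.

D♯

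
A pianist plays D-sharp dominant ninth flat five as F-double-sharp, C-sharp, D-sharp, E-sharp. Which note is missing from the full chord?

A

The full D-sharp dominant ninth flat five chord is D-sharp, F-double-sharp, A, C-sharp, E-sharp.
Comparing with the voicing, the diminished 5th (5th) — A — is absent.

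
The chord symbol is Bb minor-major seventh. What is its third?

Db

Bb minor-major seventh is built on Bb; its 3rd is a minor 3rd above the root.
A third above B uses the letter D, and the minor 3rd above Bb is Db.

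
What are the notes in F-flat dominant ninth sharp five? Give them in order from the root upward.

F-flat dominant ninth sharp five is a dominant ninth sharp five built on Fb.
Fb — root
Ab — major 3rd
C — augmented 5th
Ebb — minor 7th
Gb — major 9th

Fb, Ab, C, Ebb, Gb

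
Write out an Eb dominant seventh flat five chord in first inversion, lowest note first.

G  Bbb  Db  Eb

Eb dominant seventh flat five = Eb–G–Bbb–Db; first inversion → third (G) lowest.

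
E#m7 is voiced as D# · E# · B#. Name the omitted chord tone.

G#

The full E#m7 chord is E#, G#, B#, D#.
Comparing with the voicing, the minor 3rd (3rd) — G# — is absent.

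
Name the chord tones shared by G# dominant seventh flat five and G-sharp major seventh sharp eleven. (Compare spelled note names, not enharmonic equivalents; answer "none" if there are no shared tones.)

G-sharp B-sharp

G# dominant seventh flat five = G-sharp, B-sharp, D, F-sharp.
G-sharp major seventh sharp eleven = G-sharp, B-sharp, D-sharp, F-double-sharp, C-double-sharp.
Shared: G-sharp, B-sharp.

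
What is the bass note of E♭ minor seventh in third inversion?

E♭ minor seventh = Eb–Gb–Bb–Db. Third inversion → seventh in the bass = Db.

Db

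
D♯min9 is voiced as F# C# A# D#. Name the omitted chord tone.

E#

D♯min9 = D#, F#, A#, C#, E#. The voicing lacks the 9th (major 9th), E#.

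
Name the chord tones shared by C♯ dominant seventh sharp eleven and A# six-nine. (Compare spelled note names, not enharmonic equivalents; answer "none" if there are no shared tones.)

E-sharp  F-double-sharp

C♯ dominant seventh sharp eleven: C-sharp E-sharp G-sharp B F-double-sharp
A# six-nine: A-sharp C-double-sharp E-sharp F-double-sharp B-sharp
Common to both → E-sharp, F-double-sharp.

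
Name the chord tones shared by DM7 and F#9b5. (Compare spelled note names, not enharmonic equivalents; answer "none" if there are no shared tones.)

DM7 = D, F♯, A, C♯.
F#9b5 = F♯, A♯, C, E, G♯.
Shared: F♯.

F♯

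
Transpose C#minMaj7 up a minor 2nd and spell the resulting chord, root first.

C# up a minor 2nd → D. New chord: D minor-major seventh.
root → D
3rd (minor 3rd) → F
5th (perfect 5th) → A
7th (major 7th) → C#

D, F, A, C#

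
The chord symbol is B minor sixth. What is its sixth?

G-sharp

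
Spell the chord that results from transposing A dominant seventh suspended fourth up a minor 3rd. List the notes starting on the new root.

A minor 3rd up from A is C, so the new chord is C dominant seventh suspended fourth.
Root: C
Perfect 4th (4th): F
Perfect 5th (5th): G
Minor 7th (7th): B-flat

C, F, G, B-flat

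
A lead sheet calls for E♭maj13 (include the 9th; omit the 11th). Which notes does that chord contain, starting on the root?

Root Eb, quality major thirteenth:
Eb — root
G — major 3rd
Bb — perfect 5th
D — major 7th
F — major 9th
C — major 13th

Eb – G – Bb – D – F – C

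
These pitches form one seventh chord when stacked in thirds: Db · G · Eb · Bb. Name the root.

Eb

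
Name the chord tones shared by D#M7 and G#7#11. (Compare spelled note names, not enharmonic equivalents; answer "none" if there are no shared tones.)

D♯ C𝄪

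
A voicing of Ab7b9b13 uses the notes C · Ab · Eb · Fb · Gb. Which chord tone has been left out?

Bbb

The full Ab7b9b13 chord is Ab, C, Eb, Gb, Bbb, Fb.
Comparing with the voicing, the minor 9th (9th) — Bbb — is absent.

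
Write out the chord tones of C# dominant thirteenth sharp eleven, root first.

C# dominant thirteenth sharp eleven is a dominant thirteenth sharp eleven built on C#.
root → C#
3rd (major 3rd) → E#
5th (perfect 5th) → G#
7th (minor 7th) → B
9th (major 9th) → D#
11th (augmented 11th) → F##
13th (major 13th) → A#

C#  E#  G#  B  D#  F##  A#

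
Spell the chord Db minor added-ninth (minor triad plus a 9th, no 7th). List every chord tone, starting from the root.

D-flat F-flat A-flat E-flat

Db minor added-ninth is a minor added-ninth built on D-flat.
Root: D-flat
Minor 3rd (3rd): F-flat
Perfect 5th (5th): A-flat
Major 9th (9th): E-flat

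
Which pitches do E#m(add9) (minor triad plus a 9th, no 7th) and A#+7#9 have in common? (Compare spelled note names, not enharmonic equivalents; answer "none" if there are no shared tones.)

G#

E#m(add9) = E#, G#, B#, F##.
A#+7#9 = A#, C##, E##, G#, B##.
Shared: G#.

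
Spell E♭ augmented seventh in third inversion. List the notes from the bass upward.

In root position, E♭ augmented seventh is E-flat–G–B–D-flat.
Third inversion puts the seventh (D-flat) in the bass.

D-flat, E-flat, G, B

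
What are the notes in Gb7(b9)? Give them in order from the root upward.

G♭, B♭, D♭, F♭, A𝄫

Gb7(b9) is a dominant seventh flat nine built on G♭.
- root: G♭
- major 3rd: B♭
- perfect 5th: D♭
- minor 7th: F♭
- minor 9th: A𝄫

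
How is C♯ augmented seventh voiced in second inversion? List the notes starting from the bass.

C♯ augmented seventh = C#–E#–G##–B; second inversion → fifth (G##) lowest.

G## B C# E#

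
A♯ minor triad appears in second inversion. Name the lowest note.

E#

A♯ minor triad in root position is A#–C#–E#.
Second inversion places the fifth in the bass, which is E#.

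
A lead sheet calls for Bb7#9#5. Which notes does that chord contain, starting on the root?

Bb, D, F#, Ab, C#

Root Bb, quality dominant seventh sharp nine sharp five:
Bb — root
D — major 3rd
F# — augmented 5th
Ab — minor 7th
C# — augmented 9th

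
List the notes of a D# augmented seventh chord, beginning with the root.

D#, F##, A##, C#

D# augmented seventh is an augmented seventh built on D#.
- root: D#
- major 3rd: F##
- augmented 5th: A##
- minor 7th: C#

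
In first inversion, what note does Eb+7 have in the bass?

G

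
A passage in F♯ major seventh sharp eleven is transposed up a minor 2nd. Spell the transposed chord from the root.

Transposed root: F-sharp → G (minor 2nd up). So we spell G major seventh sharp eleven:
Root: G
Major 3rd (3rd): B
Perfect 5th (5th): D
Major 7th (7th): F-sharp
Augmented 11th (11th): C-sharp

G  B  D  F-sharp  C-sharp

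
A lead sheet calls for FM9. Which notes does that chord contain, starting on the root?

F A C E G

FM9: major ninth on F.
Root: F
Major 3rd (3rd): A
Perfect 5th (5th): C
Major 7th (7th): E
Major 9th (9th): G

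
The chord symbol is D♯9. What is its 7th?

C♯

D♯9 is built on D♯; its 7th is a minor 7th above the root.
A seventh above D uses the letter C, and the minor 7th above D♯ is C♯.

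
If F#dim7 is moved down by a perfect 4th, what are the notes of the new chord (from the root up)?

C# – E – G – Bb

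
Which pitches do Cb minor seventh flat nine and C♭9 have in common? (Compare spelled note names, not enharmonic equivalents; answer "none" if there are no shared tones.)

Cb minor seventh flat nine: Cb Ebb Gb Bbb Dbb
C♭9: Cb Eb Gb Bbb Db
Common to both → Cb, Gb, Bbb.

Cb  Gb  Bbb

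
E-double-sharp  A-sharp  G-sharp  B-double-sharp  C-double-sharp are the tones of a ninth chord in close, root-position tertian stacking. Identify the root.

Arranged so that each adjacent pair is a third by letter name: A-sharp – C-double-sharp – E-double-sharp – G-sharp – B-double-sharp.
The bottom of that stack, A-sharp, is the root (this is A-sharp dominant seventh sharp nine sharp five).

A-sharp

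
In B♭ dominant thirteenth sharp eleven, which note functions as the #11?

Root of B♭ dominant thirteenth sharp eleven = B-flat. The 11th is an augmented 11th: B-flat up an augmented 11th → E.

E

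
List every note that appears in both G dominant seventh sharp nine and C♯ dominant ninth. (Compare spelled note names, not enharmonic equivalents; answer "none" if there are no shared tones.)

B

G dominant seventh sharp nine = G, B, D, F, A-sharp.
C♯ dominant ninth = C-sharp, E-sharp, G-sharp, B, D-sharp.
Shared: B.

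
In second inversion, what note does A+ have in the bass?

E♯

A+ in root position is A–C♯–E♯.
Second inversion places the fifth in the bass, which is E♯.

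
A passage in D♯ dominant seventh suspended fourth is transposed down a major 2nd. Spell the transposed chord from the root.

Transposed root: D-sharp → C-sharp (major 2nd down). So we spell C-sharp dominant seventh suspended fourth:
Root: C-sharp
Perfect 4th (4th): F-sharp
Perfect 5th (5th): G-sharp
Minor 7th (7th): B

C-sharp – F-sharp – G-sharp – B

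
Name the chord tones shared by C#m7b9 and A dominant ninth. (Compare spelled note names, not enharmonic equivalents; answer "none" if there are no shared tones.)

C# – E – B

C#m7b9: C# E G# B D
A dominant ninth: A C# E G B
Common to both → C#, E, B.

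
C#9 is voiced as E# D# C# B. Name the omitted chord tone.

C#9 = C#, E#, G#, B, D#. The voicing lacks the 5th (perfect 5th), G#.

G#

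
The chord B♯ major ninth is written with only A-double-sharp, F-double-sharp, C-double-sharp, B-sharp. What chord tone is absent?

D-double-sharp

B♯ major ninth = B-sharp, D-double-sharp, F-double-sharp, A-double-sharp, C-double-sharp. The voicing lacks the 3rd (major 3rd), D-double-sharp.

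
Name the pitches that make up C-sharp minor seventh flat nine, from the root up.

C-sharp minor seventh flat nine: minor seventh flat nine on C#.
- root: C#
- minor 3rd: E
- perfect 5th: G#
- minor 7th: B
- minor 9th: D

C#  E  G#  B  D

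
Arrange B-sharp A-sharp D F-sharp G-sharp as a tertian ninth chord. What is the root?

Stacking in thirds gives G-sharp – B-sharp – D – F-sharp – A-sharp, so G-sharp is the root — G-sharp dominant ninth flat five.

G-sharp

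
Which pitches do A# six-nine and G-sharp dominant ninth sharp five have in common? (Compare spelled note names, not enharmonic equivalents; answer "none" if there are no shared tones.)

A#, B#

A# six-nine = A#, C##, E#, F##, B#.
G-sharp dominant ninth sharp five = G#, B#, D##, F#, A#.
Shared: A#, B#.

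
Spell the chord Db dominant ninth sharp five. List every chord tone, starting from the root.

D-flat, F, A, C-flat, E-flat

Root D-flat, quality dominant ninth sharp five:
Root: D-flat
Major 3rd (3rd): F
Augmented 5th (5th): A
Minor 7th (7th): C-flat
Major 9th (9th): E-flat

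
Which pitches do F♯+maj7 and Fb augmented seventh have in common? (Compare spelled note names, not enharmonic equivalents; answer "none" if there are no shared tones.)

none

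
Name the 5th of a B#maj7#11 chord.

F##

Root of B#maj7#11 = B#. The 5th is a perfect 5th: B# up a perfect 5th → F##.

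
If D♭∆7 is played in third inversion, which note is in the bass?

C

D♭∆7 in root position is D♭–F–A♭–C.
Third inversion places the seventh in the bass, which is C.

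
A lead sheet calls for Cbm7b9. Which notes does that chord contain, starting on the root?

Cbm7b9 is a minor seventh flat nine built on Cb.
Root: Cb
Minor 3rd (3rd): Ebb
Perfect 5th (5th): Gb
Minor 7th (7th): Bbb
Minor 9th (9th): Dbb

Cb, Ebb, Gb, Bbb, Dbb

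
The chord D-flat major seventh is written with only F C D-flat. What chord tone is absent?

The full D-flat major seventh chord is D-flat, F, A-flat, C.
Comparing with the voicing, the perfect 5th (5th) — A-flat — is absent.

A-flat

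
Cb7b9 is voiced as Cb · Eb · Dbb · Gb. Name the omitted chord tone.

Bbb

The full Cb7b9 chord is Cb, Eb, Gb, Bbb, Dbb.
Comparing with the voicing, the minor 7th (7th) — Bbb — is absent.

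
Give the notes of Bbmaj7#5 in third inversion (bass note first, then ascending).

A – B♭ – D – F♯

In root position, Bbmaj7#5 is B♭–D–F♯–A.
Third inversion puts the seventh (A) in the bass.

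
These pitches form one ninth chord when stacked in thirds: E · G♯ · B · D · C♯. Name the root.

C♯

Stacking in thirds gives C♯ – E – G♯ – B – D, so C♯ is the root — C♯ minor seventh flat nine.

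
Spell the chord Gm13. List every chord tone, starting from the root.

Gm13 is a minor thirteenth built on G.
Root: G
Minor 3rd (3rd): Bb
Perfect 5th (5th): D
Minor 7th (7th): F
Major 9th (9th): A
Perfect 11th (11th): C
Major 13th (13th): E

G, Bb, D, F, A, C, E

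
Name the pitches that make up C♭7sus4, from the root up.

C♭7sus4: dominant seventh suspended fourth on Cb.
- root: Cb
- perfect 4th: Fb
- perfect 5th: Gb
- minor 7th: Bbb

Cb  Fb  Gb  Bbb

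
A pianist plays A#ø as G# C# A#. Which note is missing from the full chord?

E

The full A#ø chord is A#, C#, E, G#.
Comparing with the voicing, the diminished 5th (5th) — E — is absent.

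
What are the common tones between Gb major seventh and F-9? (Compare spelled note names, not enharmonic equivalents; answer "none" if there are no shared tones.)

F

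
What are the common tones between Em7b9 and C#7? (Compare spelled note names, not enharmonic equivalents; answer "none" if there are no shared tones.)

B

Em7b9: E G B D F
C#7: C# E# G# B
Common to both → B.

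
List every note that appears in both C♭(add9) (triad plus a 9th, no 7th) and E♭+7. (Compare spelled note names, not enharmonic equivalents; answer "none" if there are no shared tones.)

C♭(add9) = Cb, Eb, Gb, Db.
E♭+7 = Eb, G, B, Db.
Shared: Eb, Db.

Eb  Db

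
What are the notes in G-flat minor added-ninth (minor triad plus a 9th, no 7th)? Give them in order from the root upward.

Root Gb, quality minor added-ninth:
Root: Gb
Minor 3rd (3rd): Bbb
Perfect 5th (5th): Db
Major 9th (9th): Ab

Gb  Bbb  Db  Ab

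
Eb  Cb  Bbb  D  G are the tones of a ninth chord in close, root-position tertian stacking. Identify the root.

Arranged so that each adjacent pair is a third by letter name: Cb – Eb – G – Bbb – D.
The bottom of that stack, Cb, is the root (this is Cb dominant seventh sharp nine sharp five).

Cb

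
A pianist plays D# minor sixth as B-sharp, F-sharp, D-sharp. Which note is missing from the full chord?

A-sharp

D# minor sixth = D-sharp, F-sharp, A-sharp, B-sharp. The voicing lacks the 5th (perfect 5th), A-sharp.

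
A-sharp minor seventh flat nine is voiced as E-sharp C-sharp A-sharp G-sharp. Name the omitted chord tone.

The full A-sharp minor seventh flat nine chord is A-sharp, C-sharp, E-sharp, G-sharp, B.
Comparing with the voicing, the minor 9th (9th) — B — is absent.

B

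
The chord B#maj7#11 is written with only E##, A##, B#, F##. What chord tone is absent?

B#maj7#11 = B#, D##, F##, A##, E##. The voicing lacks the 3rd (major 3rd), D##.

D##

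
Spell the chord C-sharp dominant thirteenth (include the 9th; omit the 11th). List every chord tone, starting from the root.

C♯, E♯, G♯, B, D♯, A♯

C-sharp dominant thirteenth is a dominant thirteenth built on C♯.
- root: C♯
- major 3rd: E♯
- perfect 5th: G♯
- minor 7th: B
- major 9th: D♯
- major 13th: A♯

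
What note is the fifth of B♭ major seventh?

B♭ major seventh is built on Bb; its 5th is a perfect 5th above the root.
A fifth above B uses the letter F, and the perfect 5th above Bb is F.

F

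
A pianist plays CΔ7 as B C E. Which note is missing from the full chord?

The full CΔ7 chord is C, E, G, B.
Comparing with the voicing, the perfect 5th (5th) — G — is absent.

G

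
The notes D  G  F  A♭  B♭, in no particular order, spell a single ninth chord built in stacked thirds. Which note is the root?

G

Stacking in thirds gives G – B♭ – D – F – A♭, so G is the root — G minor seventh flat nine.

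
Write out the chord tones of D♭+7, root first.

Db, F, A, Cb

D♭+7 is an augmented seventh built on Db.
Db — root
F — major 3rd
A — augmented 5th
Cb — minor 7th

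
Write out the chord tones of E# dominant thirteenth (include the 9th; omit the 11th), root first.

E# dominant thirteenth is a dominant thirteenth built on E-sharp.
root → E-sharp
3rd (major 3rd) → G-double-sharp
5th (perfect 5th) → B-sharp
7th (minor 7th) → D-sharp
9th (major 9th) → F-double-sharp
13th (major 13th) → C-double-sharp

E-sharp G-double-sharp B-sharp D-sharp F-double-sharp C-double-sharp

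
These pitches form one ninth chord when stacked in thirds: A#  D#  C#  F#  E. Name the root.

Arranged so that each adjacent pair is a third by letter name: D# – F# – A# – C# – E.
The bottom of that stack, D#, is the root (this is D# minor seventh flat nine).

D#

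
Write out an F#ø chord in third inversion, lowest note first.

In root position, F#ø is F#–A–C–E.
Third inversion puts the seventh (E) in the bass.

E – F# – A – C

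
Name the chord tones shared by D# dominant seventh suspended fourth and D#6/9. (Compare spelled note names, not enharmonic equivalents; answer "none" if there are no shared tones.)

D#, A#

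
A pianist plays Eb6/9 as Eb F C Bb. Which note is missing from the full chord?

Eb6/9 = Eb, G, Bb, C, F. The voicing lacks the 3rd (major 3rd), G.

G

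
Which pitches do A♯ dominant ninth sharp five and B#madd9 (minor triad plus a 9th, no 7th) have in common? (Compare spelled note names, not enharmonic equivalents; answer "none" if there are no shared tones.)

C## B#

A♯ dominant ninth sharp five: A# C## E## G# B#
B#madd9: B# D# F## C##
Common to both → C##, B#.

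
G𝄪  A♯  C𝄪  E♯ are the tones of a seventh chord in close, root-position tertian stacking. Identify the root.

A♯

Stacking in thirds gives A♯ – C𝄪 – E♯ – G𝄪, so A♯ is the root — A♯ major seventh.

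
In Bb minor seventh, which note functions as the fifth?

F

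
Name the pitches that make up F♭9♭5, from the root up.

Root Fb, quality dominant ninth flat five:
Root: Fb
Major 3rd (3rd): Ab
Diminished 5th (5th): Cbb
Minor 7th (7th): Ebb
Major 9th (9th): Gb

Fb  Ab  Cbb  Ebb  Gb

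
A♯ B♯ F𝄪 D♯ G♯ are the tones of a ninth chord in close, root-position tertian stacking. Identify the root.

G♯

Arranged so that each adjacent pair is a third by letter name: G♯ – B♯ – D♯ – F𝄪 – A♯.
The bottom of that stack, G♯, is the root (this is G♯ major ninth).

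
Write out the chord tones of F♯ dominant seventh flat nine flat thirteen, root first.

F#  A#  C#  E  G  D

F♯ dominant seventh flat nine flat thirteen: dominant seventh flat nine flat thirteen on F#.
Root: F#
Major 3rd (3rd): A#
Perfect 5th (5th): C#
Minor 7th (7th): E
Minor 9th (9th): G
Minor 13th (13th): D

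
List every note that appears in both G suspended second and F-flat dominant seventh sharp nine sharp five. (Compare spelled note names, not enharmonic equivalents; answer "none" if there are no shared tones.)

G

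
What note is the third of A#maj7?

Root of A#maj7 = A♯. The 3rd is a major 3rd: A♯ up a major 3rd → C𝄪.

C𝄪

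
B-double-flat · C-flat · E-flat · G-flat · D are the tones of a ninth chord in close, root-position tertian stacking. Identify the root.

C-flat

Stacking in thirds gives C-flat – E-flat – G-flat – B-double-flat – D, so C-flat is the root — C-flat dominant seventh sharp nine.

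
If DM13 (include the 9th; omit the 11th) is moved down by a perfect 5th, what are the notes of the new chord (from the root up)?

G B D F# A E

A perfect 5th down from D is G, so the new chord is G major thirteenth.
Root: G
Major 3rd (3rd): B
Perfect 5th (5th): D
Major 7th (7th): F#
Major 9th (9th): A
Major 13th (13th): E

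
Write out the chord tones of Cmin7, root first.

C – Eb – G – Bb

Cmin7: minor seventh on C.
- root: C
- minor 3rd: Eb
- perfect 5th: G
- minor 7th: Bb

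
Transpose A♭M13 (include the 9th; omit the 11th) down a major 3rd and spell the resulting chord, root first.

Fb, Ab, Cb, Eb, Gb, Db

A major 3rd down from Ab is Fb, so the new chord is Fb major thirteenth.
Root: Fb
Major 3rd (3rd): Ab
Perfect 5th (5th): Cb
Major 7th (7th): Eb
Major 9th (9th): Gb
Major 13th (13th): Db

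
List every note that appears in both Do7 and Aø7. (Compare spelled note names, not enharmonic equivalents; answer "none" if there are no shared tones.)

none

Do7: D F A♭ C♭
Aø7: A C E♭ G
Common to both → none.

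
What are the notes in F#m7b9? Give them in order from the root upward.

F#m7b9: minor seventh flat nine on F♯.
root → F♯
3rd (minor 3rd) → A
5th (perfect 5th) → C♯
7th (minor 7th) → E
9th (minor 9th) → G

F♯, A, C♯, E, G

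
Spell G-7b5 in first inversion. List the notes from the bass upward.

G-7b5 = G–Bb–Db–F; first inversion → third (Bb) lowest.

Bb, Db, F, G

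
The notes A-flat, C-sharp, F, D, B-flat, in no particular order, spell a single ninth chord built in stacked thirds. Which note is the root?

B-flat

Arranged so that each adjacent pair is a third by letter name: B-flat – D – F – A-flat – C-sharp.
The bottom of that stack, B-flat, is the root (this is B-flat dominant seventh sharp nine).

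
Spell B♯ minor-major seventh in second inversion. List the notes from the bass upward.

F-double-sharp – A-double-sharp – B-sharp – D-sharp

In root position, B♯ minor-major seventh is B-sharp–D-sharp–F-double-sharp–A-double-sharp.
Second inversion puts the fifth (F-double-sharp) in the bass.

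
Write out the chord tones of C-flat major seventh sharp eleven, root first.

C-flat, E-flat, G-flat, B-flat, F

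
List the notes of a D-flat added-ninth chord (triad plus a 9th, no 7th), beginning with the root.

D-flat added-ninth: added-ninth on D-flat.
D-flat — root
F — major 3rd
A-flat — perfect 5th
E-flat — major 9th

D-flat, F, A-flat, E-flat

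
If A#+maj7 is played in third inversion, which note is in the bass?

G##

A#+maj7 in root position is A#–C##–E##–G##.
Third inversion places the seventh in the bass, which is G##.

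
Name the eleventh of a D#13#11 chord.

G##

D#13#11 is built on D#; its 11th is an augmented 11th above the root.
A fourth above D uses the letter G, and the augmented 11th above D# is G##.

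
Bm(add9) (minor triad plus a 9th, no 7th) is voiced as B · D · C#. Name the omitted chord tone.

The full Bm(add9) chord is B, D, F#, C#.
Comparing with the voicing, the perfect 5th (5th) — F# — is absent.

F#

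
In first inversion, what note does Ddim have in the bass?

F

Ddim in root position is D–F–Ab.
First inversion places the third in the bass, which is F.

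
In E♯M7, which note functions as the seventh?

Root of E♯M7 = E#. The 7th is a major 7th: E# up a major 7th → D##.

D##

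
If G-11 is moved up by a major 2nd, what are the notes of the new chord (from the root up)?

Transposed root: G → A (major 2nd up). So we spell A minor eleventh:
root → A
3rd (minor 3rd) → C
5th (perfect 5th) → E
7th (minor 7th) → G
9th (major 9th) → B
11th (perfect 11th) → D

A – C – E – G – B – D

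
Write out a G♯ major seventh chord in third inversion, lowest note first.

In root position, G♯ major seventh is G-sharp–B-sharp–D-sharp–F-double-sharp.
Third inversion puts the seventh (F-double-sharp) in the bass.

F-double-sharp, G-sharp, B-sharp, D-sharp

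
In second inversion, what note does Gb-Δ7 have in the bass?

Gb-Δ7 in root position is Gb–Bbb–Db–F.
Second inversion places the fifth in the bass, which is Db.

Db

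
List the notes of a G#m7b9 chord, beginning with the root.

Root G#, quality minor seventh flat nine:
Root: G#
Minor 3rd (3rd): B
Perfect 5th (5th): D#
Minor 7th (7th): F#
Minor 9th (9th): A

G# B D# F# A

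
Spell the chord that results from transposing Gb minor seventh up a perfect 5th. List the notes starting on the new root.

D♭, F♭, A♭, C♭

G♭ up a perfect 5th → D♭. New chord: D♭ minor seventh.
- root: D♭
- minor 3rd: F♭
- perfect 5th: A♭
- minor 7th: C♭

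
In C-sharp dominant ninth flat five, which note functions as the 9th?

D#

Root of C-sharp dominant ninth flat five = C#. The 9th is a major 9th: C# up a major 9th → D#.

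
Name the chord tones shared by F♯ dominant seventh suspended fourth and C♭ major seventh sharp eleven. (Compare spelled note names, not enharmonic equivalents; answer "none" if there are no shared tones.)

none

F♯ dominant seventh suspended fourth: F-sharp B C-sharp E
C♭ major seventh sharp eleven: C-flat E-flat G-flat B-flat F
Common to both → none.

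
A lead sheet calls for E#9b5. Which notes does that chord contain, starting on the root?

E#9b5 is a dominant ninth flat five built on E#.
E# — root
G## — major 3rd
B — diminished 5th
D# — minor 7th
F## — major 9th

E#  G##  B  D#  F##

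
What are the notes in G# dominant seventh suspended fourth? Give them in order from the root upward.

G# dominant seventh suspended fourth is a dominant seventh suspended fourth built on G#.
G# — root
C# — perfect 4th
D# — perfect 5th
F# — minor 7th

G#, C#, D#, F#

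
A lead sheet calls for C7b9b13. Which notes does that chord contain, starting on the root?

C7b9b13 is a dominant seventh flat nine flat thirteen built on C.
- root: C
- major 3rd: E
- perfect 5th: G
- minor 7th: Bb
- minor 9th: Db
- minor 13th: Ab

C  E  G  Bb  Db  Ab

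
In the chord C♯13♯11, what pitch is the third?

Root of C♯13♯11 = C♯. The 3rd is a major 3rd: C♯ up a major 3rd → E♯.

E♯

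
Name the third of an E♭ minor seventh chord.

E♭ minor seventh is built on E-flat; its 3rd is a minor 3rd above the root.
A third above E uses the letter G, and the minor 3rd above E-flat is G-flat.

G-flat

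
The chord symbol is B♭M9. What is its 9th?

C

B♭M9 is built on Bb; its 9th is a major 9th above the root.
A second above B uses the letter C, and the major 9th above Bb is C.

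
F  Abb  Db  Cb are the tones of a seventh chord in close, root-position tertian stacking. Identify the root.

Db

Stacking in thirds gives Db – F – Abb – Cb, so Db is the root — Db dominant seventh flat five.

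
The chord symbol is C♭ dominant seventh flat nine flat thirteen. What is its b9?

D-double-flat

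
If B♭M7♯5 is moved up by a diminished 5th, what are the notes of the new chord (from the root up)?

Transposed root: Bb → Fb (diminished 5th up). So we spell Fb augmented major seventh:
root → Fb
3rd (major 3rd) → Ab
5th (augmented 5th) → C
7th (major 7th) → Eb

Fb, Ab, C, Eb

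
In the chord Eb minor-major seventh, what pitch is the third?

G♭

Eb minor-major seventh is built on E♭; its 3rd is a minor 3rd above the root.
A third above E uses the letter G, and the minor 3rd above E♭ is G♭.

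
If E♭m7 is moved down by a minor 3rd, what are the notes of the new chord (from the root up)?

A minor 3rd down from Eb is C, so the new chord is C minor seventh.
C — root
Eb — minor 3rd
G — perfect 5th
Bb — minor 7th

C – Eb – G – Bb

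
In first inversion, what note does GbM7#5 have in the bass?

GbM7#5 in root position is Gb–Bb–D–F.
First inversion places the third in the bass, which is Bb.

Bb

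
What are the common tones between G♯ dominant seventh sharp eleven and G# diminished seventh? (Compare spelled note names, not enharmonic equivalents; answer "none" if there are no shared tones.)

G-sharp

G♯ dominant seventh sharp eleven: G-sharp B-sharp D-sharp F-sharp C-double-sharp
G# diminished seventh: G-sharp B D F
Common to both → G-sharp.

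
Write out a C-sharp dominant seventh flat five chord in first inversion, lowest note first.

E-sharp – G – B – C-sharp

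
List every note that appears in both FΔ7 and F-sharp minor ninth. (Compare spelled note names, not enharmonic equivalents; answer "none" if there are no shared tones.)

FΔ7: F A C E
F-sharp minor ninth: F# A C# E G#
Common to both → A, E.

A, E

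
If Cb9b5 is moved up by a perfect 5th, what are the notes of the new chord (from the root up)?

Gb – Bb – Dbb – Fb – Ab

Cb up a perfect 5th → Gb. New chord: Gb dominant ninth flat five.
Gb — root
Bb — major 3rd
Dbb — diminished 5th
Fb — minor 7th
Ab — major 9th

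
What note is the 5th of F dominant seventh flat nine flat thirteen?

Root of F dominant seventh flat nine flat thirteen = F. The 5th is a perfect 5th: F up a perfect 5th → C.

C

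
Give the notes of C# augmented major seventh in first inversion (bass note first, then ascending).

E-sharp, G-double-sharp, B-sharp, C-sharp

C# augmented major seventh = C-sharp–E-sharp–G-double-sharp–B-sharp; first inversion → third (E-sharp) lowest.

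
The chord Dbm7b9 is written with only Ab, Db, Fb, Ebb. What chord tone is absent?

The full Dbm7b9 chord is Db, Fb, Ab, Cb, Ebb.
Comparing with the voicing, the minor 7th (7th) — Cb — is absent.

Cb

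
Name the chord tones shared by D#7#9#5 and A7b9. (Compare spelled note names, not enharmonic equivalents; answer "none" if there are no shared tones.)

C♯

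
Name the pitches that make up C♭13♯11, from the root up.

C♭13♯11: dominant thirteenth sharp eleven on Cb.
Cb — root
Eb — major 3rd
Gb — perfect 5th
Bbb — minor 7th
Db — major 9th
F — augmented 11th
Ab — major 13th

Cb – Eb – Gb – Bbb – Db – F – Ab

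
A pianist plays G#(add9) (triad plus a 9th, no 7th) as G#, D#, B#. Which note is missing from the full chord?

A#

G#(add9) = G#, B#, D#, A#. The voicing lacks the 9th (major 9th), A#.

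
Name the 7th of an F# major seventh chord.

F# major seventh is built on F#; its 7th is a major 7th above the root.
A seventh above F uses the letter E, and the major 7th above F# is E#.

E#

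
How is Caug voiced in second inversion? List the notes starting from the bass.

In root position, Caug is C–E–G#.
Second inversion puts the fifth (G#) in the bass.

G# – C – E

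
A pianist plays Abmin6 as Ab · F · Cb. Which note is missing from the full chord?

Eb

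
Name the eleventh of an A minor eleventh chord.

Root of A minor eleventh = A. The 11th is a perfect 11th: A up a perfect 11th → D.

D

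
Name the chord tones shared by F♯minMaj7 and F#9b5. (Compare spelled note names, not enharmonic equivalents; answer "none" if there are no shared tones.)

F#

F♯minMaj7: F# A C# E#
F#9b5: F# A# C E G#
Common to both → F#.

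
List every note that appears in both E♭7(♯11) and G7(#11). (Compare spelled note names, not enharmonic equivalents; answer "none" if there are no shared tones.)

G

E♭7(♯11) = E♭, G, B♭, D♭, A.
G7(#11) = G, B, D, F, C♯.
Shared: G.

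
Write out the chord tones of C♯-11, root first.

C♯-11 is a minor eleventh built on C♯.
root → C♯
3rd (minor 3rd) → E
5th (perfect 5th) → G♯
7th (minor 7th) → B
9th (major 9th) → D♯
11th (perfect 11th) → F♯

C♯  E  G♯  B  D♯  F♯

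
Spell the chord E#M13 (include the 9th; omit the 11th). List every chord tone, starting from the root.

E#M13: major thirteenth on E#.
root → E#
3rd (major 3rd) → G##
5th (perfect 5th) → B#
7th (major 7th) → D##
9th (major 9th) → F##
13th (major 13th) → C##

E# G## B# D## F## C##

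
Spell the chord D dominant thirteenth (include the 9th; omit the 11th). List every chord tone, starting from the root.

D F# A C E B

D dominant thirteenth is a dominant thirteenth built on D.
Root: D
Major 3rd (3rd): F#
Perfect 5th (5th): A
Minor 7th (7th): C
Major 9th (9th): E
Major 13th (13th): B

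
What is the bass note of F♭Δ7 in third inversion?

Eb

F♭Δ7 = Fb–Ab–Cb–Eb. Third inversion → seventh in the bass = Eb.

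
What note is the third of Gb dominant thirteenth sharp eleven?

Gb dominant thirteenth sharp eleven is built on G-flat; its 3rd is a major 3rd above the root.
A third above G uses the letter B, and the major 3rd above G-flat is B-flat.

B-flat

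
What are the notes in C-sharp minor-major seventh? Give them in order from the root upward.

C-sharp – E – G-sharp – B-sharp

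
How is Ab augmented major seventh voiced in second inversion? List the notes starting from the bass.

In root position, Ab augmented major seventh is A-flat–C–E–G.
Second inversion puts the fifth (E) in the bass.

E, G, A-flat, C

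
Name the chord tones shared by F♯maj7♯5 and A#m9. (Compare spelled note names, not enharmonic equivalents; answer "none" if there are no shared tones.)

F♯maj7♯5 = F#, A#, C##, E#.
A#m9 = A#, C#, E#, G#, B#.
Shared: A#, E#.

A#  E#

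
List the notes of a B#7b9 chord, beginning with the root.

B#7b9: dominant seventh flat nine on B#.
Root: B#
Major 3rd (3rd): D##
Perfect 5th (5th): F##
Minor 7th (7th): A#
Minor 9th (9th): C#

B# D## F## A# C#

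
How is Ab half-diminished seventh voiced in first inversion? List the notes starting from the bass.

Cb – Ebb – Gb – Ab

In root position, Ab half-diminished seventh is Ab–Cb–Ebb–Gb.
First inversion puts the third (Cb) in the bass.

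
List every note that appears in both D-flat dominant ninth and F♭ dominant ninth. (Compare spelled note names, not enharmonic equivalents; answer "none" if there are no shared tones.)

A-flat, C-flat

D-flat dominant ninth = D-flat, F, A-flat, C-flat, E-flat.
F♭ dominant ninth = F-flat, A-flat, C-flat, E-double-flat, G-flat.
Shared: A-flat, C-flat.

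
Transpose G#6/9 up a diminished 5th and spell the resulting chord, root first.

D – F# – A – B – E

A diminished 5th up from G# is D, so the new chord is D six-nine.
root → D
3rd (major 3rd) → F#
5th (perfect 5th) → A
6th (major 6th) → B
9th (major 9th) → E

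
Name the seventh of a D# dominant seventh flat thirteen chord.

D# dominant seventh flat thirteen is built on D#; its 7th is a minor 7th above the root.
A seventh above D uses the letter C, and the minor 7th above D# is C#.

C#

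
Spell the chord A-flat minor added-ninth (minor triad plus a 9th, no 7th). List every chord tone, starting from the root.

A-flat – C-flat – E-flat – B-flat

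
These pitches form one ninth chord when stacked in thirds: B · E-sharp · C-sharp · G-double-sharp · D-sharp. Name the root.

C-sharp

Stacking in thirds gives C-sharp – E-sharp – G-double-sharp – B – D-sharp, so C-sharp is the root — C-sharp dominant ninth sharp five.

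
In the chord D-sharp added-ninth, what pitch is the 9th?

D-sharp added-ninth is built on D-sharp; its 9th is a major 9th above the root.
A second above D uses the letter E, and the major 9th above D-sharp is E-sharp.

E-sharp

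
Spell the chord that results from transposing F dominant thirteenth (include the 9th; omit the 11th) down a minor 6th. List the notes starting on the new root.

A, C#, E, G, B, F#

A minor 6th down from F is A, so the new chord is A dominant thirteenth.
- root: A
- major 3rd: C#
- perfect 5th: E
- minor 7th: G
- major 9th: B
- major 13th: F#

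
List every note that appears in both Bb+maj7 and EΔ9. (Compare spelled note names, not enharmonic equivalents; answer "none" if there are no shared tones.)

F♯

Bb+maj7: B♭ D F♯ A
EΔ9: E G♯ B D♯ F♯
Common to both → F♯.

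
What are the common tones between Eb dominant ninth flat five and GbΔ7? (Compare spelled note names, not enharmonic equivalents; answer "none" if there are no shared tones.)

Db  F

Eb dominant ninth flat five: Eb G Bbb Db F
GbΔ7: Gb Bb Db F
Common to both → Db, F.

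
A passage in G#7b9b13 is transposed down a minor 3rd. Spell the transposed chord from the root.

E# G## B# D# F# C#

Transposed root: G# → E# (minor 3rd down). So we spell E# dominant seventh flat nine flat thirteen:
E# — root
G## — major 3rd
B# — perfect 5th
D# — minor 7th
F# — minor 9th
C# — minor 13th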